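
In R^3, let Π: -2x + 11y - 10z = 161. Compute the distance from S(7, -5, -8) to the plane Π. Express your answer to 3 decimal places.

10.000

n·S − d = (-2)·(7) + (11)·(-5) + (-10)·(-8) − 161 = -150; |n| = √225.
Distance = |-150| / √225 = 150/√225 ≈ 10.000.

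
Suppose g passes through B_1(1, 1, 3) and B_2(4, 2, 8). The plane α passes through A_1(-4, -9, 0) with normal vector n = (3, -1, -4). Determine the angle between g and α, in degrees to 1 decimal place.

A direction vector for g is B_2 − B_1 = (3, 1, 5).
α: n·r = n·A_1 gives 3x - y - 4z = -3.
sin θ = |n·v| / (|n||v|) = |-12| / (√26 · √35) = 0.39780.
θ ≈ 23.4°.

23.4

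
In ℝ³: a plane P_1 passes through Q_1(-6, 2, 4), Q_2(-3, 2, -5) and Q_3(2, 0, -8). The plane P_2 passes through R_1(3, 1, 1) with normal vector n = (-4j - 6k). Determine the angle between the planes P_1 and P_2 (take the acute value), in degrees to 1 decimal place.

Q_1Q_2 = (3, 0, -9), Q_1Q_3 = (8, -2, -12); a normal to P_1 is Q_1Q_2 × Q_1Q_3 = (-18, -36, -6).
Using Q_1: P_1 has equation -18x - 36y - 6z = 12.
P_2: n·r = n·R_1 gives -4y - 6z = -10.
cos θ = |n₁·n₂| / (|n₁||n₂|) = |180| / (√1656 · √52).
θ = arccos(0.61340) ≈ 52.2°.

52.2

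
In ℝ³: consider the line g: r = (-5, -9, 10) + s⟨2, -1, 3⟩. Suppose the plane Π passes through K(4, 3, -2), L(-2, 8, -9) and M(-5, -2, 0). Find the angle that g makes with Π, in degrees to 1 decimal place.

14.2

KL = (-6, 5, -7), KM = (-9, -5, 2); a normal to Π is KL × KM = (-25, 75, 75).
Using K: Π has equation -25x + 75y + 75z = -25.
sin θ = |n·v| / (|n||v|) = |100| / (√11875 · √14) = 0.24526.
θ ≈ 14.2°.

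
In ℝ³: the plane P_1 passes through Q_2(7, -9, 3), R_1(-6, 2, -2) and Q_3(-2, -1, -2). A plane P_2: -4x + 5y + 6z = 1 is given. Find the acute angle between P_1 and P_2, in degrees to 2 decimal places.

Q_2R_1 = (-13, 11, -5), Q_2Q_3 = (-9, 8, -5); a normal to P_1 is Q_2R_1 × Q_2Q_3 = (-15, -20, -5).
Using Q_2: P_1 has equation -15x - 20y - 5z = 60.
cos θ = |n₁·n₂| / (|n₁||n₂|) = |-70| / (√650 · √77).
θ = arccos(0.31289) ≈ 71.77°.

71.77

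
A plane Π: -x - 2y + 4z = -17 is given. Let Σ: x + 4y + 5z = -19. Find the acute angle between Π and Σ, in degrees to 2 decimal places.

cos θ = |n₁·n₂| / (|n₁||n₂|) = |11| / (√21 · √42).
θ = arccos(0.37039) ≈ 68.26°.

68.26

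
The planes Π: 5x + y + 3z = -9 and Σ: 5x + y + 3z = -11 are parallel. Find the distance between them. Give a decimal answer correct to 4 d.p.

Same normal n = (5, 1, 3) with |n| = √35; distance = |-9 − (-11)| / |n| = 2/√35 ≈ 0.3381.

0.3381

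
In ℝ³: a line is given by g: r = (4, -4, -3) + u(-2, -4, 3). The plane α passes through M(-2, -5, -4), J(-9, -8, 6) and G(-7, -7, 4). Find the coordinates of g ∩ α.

(6, 0, -6)

MJ = (-7, -3, 10), MG = (-5, -2, 8); a normal to α is MJ × MG = (-4, 6, -1).
Using M: α has equation -4x + 6y - z = -18.
Substitute r = (4, -4, -3) + t(-2, -4, 3) into the plane: -37 + (-19)t = -18, so t = -1.
Intersection: (4, -4, -3) + (-1)·(-2, -4, 3) = (6, 0, -6).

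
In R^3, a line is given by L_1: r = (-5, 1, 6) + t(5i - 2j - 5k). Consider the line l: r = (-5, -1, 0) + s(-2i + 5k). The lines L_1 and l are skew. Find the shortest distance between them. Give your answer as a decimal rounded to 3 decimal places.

2.924

Common perpendicular direction n = (5, -2, -5) × (-2, 0, 5) = (-10, -15, -4).
With w = (-5, -1, 0) − (-5, 1, 6) = (0, -2, -6), w · n = 54.
Distance = |w · n| / |n| = |54| / √341 ≈ 2.924.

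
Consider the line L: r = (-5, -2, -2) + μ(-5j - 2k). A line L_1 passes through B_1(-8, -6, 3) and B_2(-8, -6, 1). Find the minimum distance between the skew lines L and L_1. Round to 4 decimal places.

A direction vector for L_1 is B_2 − B_1 = (0, 0, -2).
Common perpendicular direction n = (0, -5, -2) × (0, 0, -2) = (10, 0, 0).
With w = (-8, -6, 3) − (-5, -2, -2) = (-3, -4, 5), w · n = -30.
Distance = |w · n| / |n| = |-30| / √100 ≈ 3.0000.

3.0000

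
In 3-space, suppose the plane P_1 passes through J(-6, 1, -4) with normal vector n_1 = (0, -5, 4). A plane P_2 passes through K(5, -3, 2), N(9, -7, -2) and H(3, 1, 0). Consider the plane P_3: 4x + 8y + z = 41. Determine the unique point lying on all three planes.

(0, 5, 1)

P_1: n_1·r = n_1·J gives -5y + 4z = -21.
KN = (4, -4, -4), KH = (-2, 4, -2); a normal to P_2 is KN × KH = (24, 16, 8).
Using K: P_2 has equation 24x + 16y + 8z = 88.
Solving the 3×3 linear system -5y + 4z = -21, 24x + 16y + 8z = 88, 4x + 8y + z = 41 (e.g. by elimination or Cramer's rule, determinant = 472) gives (0, 5, 1).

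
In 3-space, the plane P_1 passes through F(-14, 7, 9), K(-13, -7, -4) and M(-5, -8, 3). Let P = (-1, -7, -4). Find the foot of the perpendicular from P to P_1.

(-5, -11, 0)

FK = (1, -14, -13), FM = (9, -15, -6); a normal to P_1 is FK × FM = (-111, -111, 111).
Using F: P_1 has equation -111x - 111y + 111z = 1776.
Foot = P − λn with λ = (n·P − d)/|n|² = (444 − 1776)/36963 = -4/111.
Foot = (-1, -7, -4) − (-4/111)·(-111, -111, 111) = (-5, -11, 0).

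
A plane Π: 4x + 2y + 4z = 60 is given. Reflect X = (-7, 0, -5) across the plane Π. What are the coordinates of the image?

(17, 12, 19)

λ = (n·X − d)/|n|² = (-48 − 60)/36 = -3.
Reflection = X − 2λn = (-7, 0, -5) − (-6)·(4, 2, 4) = (17, 12, 19).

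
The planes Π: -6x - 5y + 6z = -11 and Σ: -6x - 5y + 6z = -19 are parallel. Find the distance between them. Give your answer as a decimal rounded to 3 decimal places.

0.812

Same normal n = (-6, -5, 6) with |n| = √97; distance = |-11 − (-19)| / |n| = 8/√97 ≈ 0.812.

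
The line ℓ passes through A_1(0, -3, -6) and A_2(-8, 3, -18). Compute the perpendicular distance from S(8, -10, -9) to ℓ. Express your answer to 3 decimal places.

10.095

A direction vector for ℓ is A_2 − A_1 = (-8, 6, -12).
Taking (0, -3, -6) on ℓ with direction v = (-8, 6, -12): w = S − (0, -3, -6) = (8, -7, -3), and w × v = (102, 120, -8).
Distance = |w × v| / |v| = √24868 / √244 ≈ 10.095.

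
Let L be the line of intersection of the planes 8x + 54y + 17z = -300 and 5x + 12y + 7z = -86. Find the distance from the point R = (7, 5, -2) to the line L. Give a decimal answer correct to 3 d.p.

11.418

Direction of L: (8, 54, 17) × (5, 12, 7) = (174, 29, -174).
A point on L: solving the two plane equations with x = 4 gives (4, -3, -10).
Taking (4, -3, -10) on L with direction v = (174, 29, -174): w = R − (4, -3, -10) = (3, 8, 8), and w × v = (-1624, 1914, -1305).
Distance = |w × v| / |v| = √8003797 / √61393 ≈ 11.418.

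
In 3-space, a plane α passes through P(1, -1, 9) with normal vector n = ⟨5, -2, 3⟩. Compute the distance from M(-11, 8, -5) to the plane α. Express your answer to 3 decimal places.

α: n·r = n·P gives 5x - 2y + 3z = 34.
n·M − d = (5)·(-11) + (-2)·(8) + (3)·(-5) − 34 = -120; |n| = √38.
Distance = |-120| / √38 = 120/√38 ≈ 19.467.

19.467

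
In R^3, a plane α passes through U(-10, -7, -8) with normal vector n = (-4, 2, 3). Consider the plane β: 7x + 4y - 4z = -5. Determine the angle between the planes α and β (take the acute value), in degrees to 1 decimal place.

α: n·r = n·U gives -4x + 2y + 3z = 2.
cos θ = |n₁·n₂| / (|n₁||n₂|) = |-32| / (√29 · √81).
θ = arccos(0.66025) ≈ 48.7°.

48.7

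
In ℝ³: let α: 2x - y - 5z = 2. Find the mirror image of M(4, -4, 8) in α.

λ = (n·M − d)/|n|² = (-28 − 2)/30 = -1.
Reflection = M − 2λn = (4, -4, 8) − (-2)·(2, -1, -5) = (8, -6, -2).

(8, -6, -2)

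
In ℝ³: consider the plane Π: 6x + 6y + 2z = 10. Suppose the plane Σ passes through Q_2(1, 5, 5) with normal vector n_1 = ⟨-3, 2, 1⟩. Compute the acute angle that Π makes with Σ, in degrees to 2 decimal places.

82.96

Σ: n_1·r = n_1·Q_2 gives -3x + 2y + z = 12.
cos θ = |n₁·n₂| / (|n₁||n₂|) = |-4| / (√76 · √14).
θ = arccos(0.12263) ≈ 82.96°.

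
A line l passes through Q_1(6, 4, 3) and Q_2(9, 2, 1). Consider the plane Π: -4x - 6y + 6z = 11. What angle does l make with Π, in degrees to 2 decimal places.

18.07

A direction vector for l is Q_2 − Q_1 = (3, -2, -2).
sin θ = |n·v| / (|n||v|) = |-12| / (√88 · √17) = 0.31025.
θ ≈ 18.07°.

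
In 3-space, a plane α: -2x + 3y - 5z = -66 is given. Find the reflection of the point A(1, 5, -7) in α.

λ = (n·A − d)/|n|² = (48 − (-66))/38 = 3.
Reflection = A − 2λn = (1, 5, -7) − 6·(-2, 3, -5) = (13, -13, 23).

(13, -13, 23)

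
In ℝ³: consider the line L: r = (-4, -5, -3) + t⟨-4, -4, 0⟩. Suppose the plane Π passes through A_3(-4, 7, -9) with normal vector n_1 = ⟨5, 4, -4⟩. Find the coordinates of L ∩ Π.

(4, 3, -3)

Π: n_1·r = n_1·A_3 gives 5x + 4y - 4z = 44.
Substitute r = (-4, -5, -3) + t(-4, -4, 0) into the plane: -28 + (-36)t = 44, so t = -2.
Intersection: (-4, -5, -3) + (-2)·(-4, -4, 0) = (4, 3, -3).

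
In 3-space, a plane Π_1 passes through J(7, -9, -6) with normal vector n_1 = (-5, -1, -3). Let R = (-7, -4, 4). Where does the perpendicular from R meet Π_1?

Π_1: n_1·r = n_1·J gives -5x - y - 3z = -8.
Foot = R − λn with λ = (n·R − d)/|n|² = (27 − (-8))/35 = 1.
Foot = (-7, -4, 4) − 1·(-5, -1, -3) = (-2, -3, 7).

(-2, -3, 7)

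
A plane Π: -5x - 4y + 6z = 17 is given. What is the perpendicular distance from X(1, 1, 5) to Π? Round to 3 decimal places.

n·X − d = (-5)·(1) + (-4)·(1) + (6)·(5) − 17 = 4; |n| = √77.
Distance = |4| / √77 = 4/√77 ≈ 0.456.

0.456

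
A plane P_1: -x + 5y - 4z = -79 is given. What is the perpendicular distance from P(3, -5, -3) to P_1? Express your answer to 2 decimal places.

n·P − d = (-1)·(3) + (5)·(-5) + (-4)·(-3) − (-79) = 63; |n| = √42.
Distance = |63| / √42 = 63/√42 ≈ 9.72.

9.72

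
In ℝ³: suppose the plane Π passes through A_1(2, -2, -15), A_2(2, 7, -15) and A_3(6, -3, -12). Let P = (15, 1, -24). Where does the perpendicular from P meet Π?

A_1A_2 = (0, 9, 0), A_1A_3 = (4, -1, 3); a normal to Π is A_1A_2 × A_1A_3 = (27, 0, -36).
Using A_1: Π has equation 27x - 36z = 594.
Foot = P − λn with λ = (n·P − d)/|n|² = (1269 − 594)/2025 = 1/3.
Foot = (15, 1, -24) − (1/3)·(27, 0, -36) = (6, 1, -12).

(6, 1, -12)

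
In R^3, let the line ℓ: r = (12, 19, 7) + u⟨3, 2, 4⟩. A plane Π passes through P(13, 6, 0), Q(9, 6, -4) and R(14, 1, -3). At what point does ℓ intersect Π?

(0, 11, -9)

PQ = (-4, 0, -4), PR = (1, -5, -3); a normal to Π is PQ × PR = (-20, -16, 20).
Using P: Π has equation -20x - 16y + 20z = -356.
Substitute r = (12, 19, 7) + t(3, 2, 4) into the plane: -404 + (-12)t = -356, so t = -4.
Intersection: (12, 19, 7) + (-4)·(3, 2, 4) = (0, 11, -9).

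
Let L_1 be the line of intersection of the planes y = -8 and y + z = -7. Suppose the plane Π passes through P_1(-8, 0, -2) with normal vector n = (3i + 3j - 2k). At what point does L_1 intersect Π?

(2, -8, 1)

Direction of L_1: (0, 1, 0) × (0, 1, 1) = (1, 0, 0).
A point on L_1: solving the two plane equations with x = -7 gives (-7, -8, 1).
Π: n·r = n·P_1 gives 3x + 3y - 2z = -20.
Substitute r = (-7, -8, 1) + t(1, 0, 0) into the plane: -47 + 3t = -20, so t = 9.
Intersection: (-7, -8, 1) + 9·(1, 0, 0) = (2, -8, 1).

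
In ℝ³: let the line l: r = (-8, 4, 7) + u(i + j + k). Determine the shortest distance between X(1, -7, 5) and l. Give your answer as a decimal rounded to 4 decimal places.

14.1657

Taking (-8, 4, 7) on l with direction v = (1, 1, 1): w = X − (-8, 4, 7) = (9, -11, -2), and w × v = (-9, -11, 20).
Distance = |w × v| / |v| = √602 / √3 ≈ 14.1657.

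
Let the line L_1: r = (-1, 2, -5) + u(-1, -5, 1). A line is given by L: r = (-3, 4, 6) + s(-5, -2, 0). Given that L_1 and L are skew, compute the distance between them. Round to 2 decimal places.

11.30

Common perpendicular direction n = (-1, -5, 1) × (-5, -2, 0) = (2, -5, -23).
With w = (-3, 4, 6) − (-1, 2, -5) = (-2, 2, 11), w · n = -267.
Distance = |w · n| / |n| = |-267| / √558 ≈ 11.30.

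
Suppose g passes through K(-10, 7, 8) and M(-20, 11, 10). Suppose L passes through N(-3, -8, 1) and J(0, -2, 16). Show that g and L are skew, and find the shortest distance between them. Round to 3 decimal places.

8.408

A direction vector for g is M − K = (-10, 4, 2).
A direction vector for L is J − N = (3, 6, 15).
Common perpendicular direction n = (-10, 4, 2) × (3, 6, 15) = (48, 156, -72).
With w = (-3, -8, 1) − (-10, 7, 8) = (7, -15, -7), w · n = -1500.
Since n ≠ 0 the lines are not parallel, and w · n = -1500 ≠ 0 so they do not intersect; hence they are skew.
Distance = |w · n| / |n| = |-1500| / √31824 ≈ 8.408.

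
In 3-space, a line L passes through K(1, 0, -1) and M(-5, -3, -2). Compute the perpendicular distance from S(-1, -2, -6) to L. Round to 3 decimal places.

A direction vector for L is M − K = (-6, -3, -1).
Taking (1, 0, -1) on L with direction v = (-6, -3, -1): w = S − (1, 0, -1) = (-2, -2, -5), and w × v = (-13, 28, -6).
Distance = |w × v| / |v| = √989 / √46 ≈ 4.637.

4.637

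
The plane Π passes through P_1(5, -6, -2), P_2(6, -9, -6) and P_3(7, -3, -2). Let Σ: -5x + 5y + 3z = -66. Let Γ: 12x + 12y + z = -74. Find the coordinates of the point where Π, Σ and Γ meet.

(3, -9, -2)

P_1P_2 = (1, -3, -4), P_1P_3 = (2, 3, 0); a normal to Π is P_1P_2 × P_1P_3 = (12, -8, 9).
Using P_1: Π has equation 12x - 8y + 9z = 90.
Solving the 3×3 linear system 12x - 8y + 9z = 90, -5x + 5y + 3z = -66, 12x + 12y + z = -74 (e.g. by elimination or Cramer's rule, determinant = -1780) gives (3, -9, -2).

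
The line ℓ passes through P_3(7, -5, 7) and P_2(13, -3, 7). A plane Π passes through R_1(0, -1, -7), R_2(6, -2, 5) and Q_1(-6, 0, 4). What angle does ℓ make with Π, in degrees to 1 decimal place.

A direction vector for ℓ is P_2 − P_3 = (6, 2, 0).
R_1R_2 = (6, -1, 12), R_1Q_1 = (-6, 1, 11); a normal to Π is R_1R_2 × R_1Q_1 = (-23, -138, 0).
Using R_1: Π has equation -23x - 138y = 138.
sin θ = |n·v| / (|n||v|) = |-414| / (√19573 · √40) = 0.46789.
θ ≈ 27.9°.

27.9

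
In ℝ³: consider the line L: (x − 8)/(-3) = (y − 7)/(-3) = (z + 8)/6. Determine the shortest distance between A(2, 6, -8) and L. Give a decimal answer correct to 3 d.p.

5.370

L has direction (-3, -3, 6) through (8, 7, -8).
Taking (8, 7, -8) on L with direction v = (-3, -3, 6): w = A − (8, 7, -8) = (-6, -1, 0), and w × v = (-6, 36, 15).
Distance = |w × v| / |v| = √1557 / √54 ≈ 5.370.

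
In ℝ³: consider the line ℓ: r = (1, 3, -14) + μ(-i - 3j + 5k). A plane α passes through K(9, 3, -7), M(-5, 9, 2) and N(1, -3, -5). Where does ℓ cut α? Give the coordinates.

(-1, -3, -4)

KM = (-14, 6, 9), KN = (-8, -6, 2); a normal to α is KM × KN = (66, -44, 132).
Using K: α has equation 66x - 44y + 132z = -462.
Substitute r = (1, 3, -14) + t(-1, -3, 5) into the plane: -1914 + 726t = -462, so t = 2.
Intersection: (1, 3, -14) + 2·(-1, -3, 5) = (-1, -3, -4).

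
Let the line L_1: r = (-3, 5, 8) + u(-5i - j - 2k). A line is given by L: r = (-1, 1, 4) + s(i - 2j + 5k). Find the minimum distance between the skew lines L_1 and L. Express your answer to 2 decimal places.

Common perpendicular direction n = (-5, -1, -2) × (1, -2, 5) = (-9, 23, 11).
With w = (-1, 1, 4) − (-3, 5, 8) = (2, -4, -4), w · n = -154.
Distance = |w · n| / |n| = |-154| / √731 ≈ 5.70.

5.70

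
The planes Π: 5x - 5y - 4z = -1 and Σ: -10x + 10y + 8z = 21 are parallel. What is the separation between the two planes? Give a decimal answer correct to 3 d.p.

Rescale Σ by 1/(-2): 5x - 5y - 4z = -21/2. Then distance = |-1 − (-21/2)| / √66 ≈ 1.169.

1.169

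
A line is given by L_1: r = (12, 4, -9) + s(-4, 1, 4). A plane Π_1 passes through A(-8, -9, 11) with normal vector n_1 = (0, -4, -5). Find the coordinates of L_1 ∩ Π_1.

Π_1: n_1·r = n_1·A gives -4y - 5z = -19.
Substitute r = (12, 4, -9) + t(-4, 1, 4) into the plane: 29 + (-24)t = -19, so t = 2.
Intersection: (12, 4, -9) + 2·(-4, 1, 4) = (4, 6, -1).

(4, 6, -1)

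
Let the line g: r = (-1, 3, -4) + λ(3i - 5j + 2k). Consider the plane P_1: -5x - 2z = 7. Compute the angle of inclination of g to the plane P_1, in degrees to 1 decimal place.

34.9

sin θ = |n·v| / (|n||v|) = |-19| / (√29 · √38) = 0.57235.
θ ≈ 34.9°.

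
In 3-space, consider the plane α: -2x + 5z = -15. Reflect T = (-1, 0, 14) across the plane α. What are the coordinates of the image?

(11, 0, -16)

λ = (n·T − d)/|n|² = (72 − (-15))/29 = 3.
Reflection = T − 2λn = (-1, 0, 14) − 6·(-2, 0, 5) = (11, 0, -16).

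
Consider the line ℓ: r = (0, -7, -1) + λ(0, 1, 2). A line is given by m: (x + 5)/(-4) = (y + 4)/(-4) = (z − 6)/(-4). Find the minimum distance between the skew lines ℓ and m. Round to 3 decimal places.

1.633

m has direction (-4, -4, -4) through (-5, -4, 6).
Common perpendicular direction n = (0, 1, 2) × (-4, -4, -4) = (4, -8, 4).
With w = (-5, -4, 6) − (0, -7, -1) = (-5, 3, 7), w · n = -16.
Distance = |w · n| / |n| = |-16| / √96 ≈ 1.633.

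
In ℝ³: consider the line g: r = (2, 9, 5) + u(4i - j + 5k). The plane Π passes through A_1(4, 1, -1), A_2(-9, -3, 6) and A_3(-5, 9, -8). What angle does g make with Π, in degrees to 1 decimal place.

28.9

A_1A_2 = (-13, -4, 7), A_1A_3 = (-9, 8, -7); a normal to Π is A_1A_2 × A_1A_3 = (-28, -154, -140).
Using A_1: Π has equation -28x - 154y - 140z = -126.
sin θ = |n·v| / (|n||v|) = |-658| / (√44100 · √42) = 0.48348.
θ ≈ 28.9°.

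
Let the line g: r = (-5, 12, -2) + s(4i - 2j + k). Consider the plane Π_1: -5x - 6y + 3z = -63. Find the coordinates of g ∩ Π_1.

(3, 8, 0)

Substitute r = (-5, 12, -2) + t(4, -2, 1) into the plane: -53 + (-5)t = -63, so t = 2.
Intersection: (-5, 12, -2) + 2·(4, -2, 1) = (3, 8, 0).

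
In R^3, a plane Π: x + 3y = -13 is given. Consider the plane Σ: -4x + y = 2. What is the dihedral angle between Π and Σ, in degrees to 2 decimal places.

85.60

cos θ = |n₁·n₂| / (|n₁||n₂|) = |-1| / (√10 · √17).
θ = arccos(0.07670) ≈ 85.60°.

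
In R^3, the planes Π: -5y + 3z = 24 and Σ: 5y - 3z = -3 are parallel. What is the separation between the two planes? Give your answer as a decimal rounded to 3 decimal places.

Rescale Σ by 1/(-1): -5y + 3z = 3. Then distance = |24 − 3| / √34 ≈ 3.601.

3.601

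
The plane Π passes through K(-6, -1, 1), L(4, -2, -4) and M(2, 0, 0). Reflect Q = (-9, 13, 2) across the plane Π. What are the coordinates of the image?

KL = (10, -1, -5), KM = (8, 1, -1); a normal to Π is KL × KM = (6, -30, 18).
Using K: Π has equation 6x - 30y + 18z = 12.
λ = (n·Q − d)/|n|² = (-408 − 12)/1260 = -1/3.
Reflection = Q − 2λn = (-9, 13, 2) − (-2/3)·(6, -30, 18) = (-5, -7, 14).

(-5, -7, 14)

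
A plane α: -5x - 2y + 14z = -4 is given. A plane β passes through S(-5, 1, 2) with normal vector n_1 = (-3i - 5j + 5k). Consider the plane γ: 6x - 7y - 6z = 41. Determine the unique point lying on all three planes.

β: n_1·r = n_1·S gives -3x - 5y + 5z = 20.
Solving the 3×3 linear system -5x - 2y + 14z = -4, -3x - 5y + 5z = 20, 6x - 7y - 6z = 41 (e.g. by elimination or Cramer's rule, determinant = 365) gives (0, -5, -1).

(0, -5, -1)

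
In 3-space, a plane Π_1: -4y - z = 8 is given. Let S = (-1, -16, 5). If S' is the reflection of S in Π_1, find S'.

λ = (n·S − d)/|n|² = (59 − 8)/17 = 3.
Reflection = S − 2λn = (-1, -16, 5) − 6·(0, -4, -1) = (-1, 8, 11).

(-1, 8, 11)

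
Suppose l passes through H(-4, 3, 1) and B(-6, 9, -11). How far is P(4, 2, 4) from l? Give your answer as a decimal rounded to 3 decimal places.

A direction vector for l is B − H = (-2, 6, -12).
Taking (-4, 3, 1) on l with direction v = (-2, 6, -12): w = P − (-4, 3, 1) = (8, -1, 3), and w × v = (-6, 90, 46).
Distance = |w × v| / |v| = √10252 / √184 ≈ 7.464.

7.464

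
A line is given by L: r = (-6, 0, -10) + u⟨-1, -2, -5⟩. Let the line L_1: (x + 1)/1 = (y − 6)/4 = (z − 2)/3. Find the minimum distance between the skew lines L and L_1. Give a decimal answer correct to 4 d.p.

L_1 has direction (1, 4, 3) through (-1, 6, 2).
Common perpendicular direction n = (-1, -2, -5) × (1, 4, 3) = (14, -2, -2).
With w = (-1, 6, 2) − (-6, 0, -10) = (5, 6, 12), w · n = 34.
Distance = |w · n| / |n| = |34| / √204 ≈ 2.3805.

2.3805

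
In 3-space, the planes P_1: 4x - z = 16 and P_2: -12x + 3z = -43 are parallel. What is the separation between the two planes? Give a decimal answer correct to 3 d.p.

0.404

Rescale P_2 by 1/(-3): 4x - z = 43/3. Then distance = |16 − (43/3)| / √17 ≈ 0.404.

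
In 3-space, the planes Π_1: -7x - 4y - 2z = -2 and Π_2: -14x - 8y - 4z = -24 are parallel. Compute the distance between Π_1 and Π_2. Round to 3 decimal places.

Rescale Π_2 by 1/2: -7x - 4y - 2z = -12. Then distance = |-2 − (-12)| / √69 ≈ 1.204.

1.204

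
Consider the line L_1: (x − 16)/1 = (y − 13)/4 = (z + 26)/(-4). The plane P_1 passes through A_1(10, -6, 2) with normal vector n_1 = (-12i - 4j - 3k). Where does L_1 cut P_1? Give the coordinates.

L_1 has direction (1, 4, -4) through (16, 13, -26).
P_1: n_1·r = n_1·A_1 gives -12x - 4y - 3z = -102.
Substitute r = (16, 13, -26) + t(1, 4, -4) into the plane: -166 + (-16)t = -102, so t = -4.
Intersection: (16, 13, -26) + (-4)·(1, 4, -4) = (12, -3, -10).

(12, -3, -10)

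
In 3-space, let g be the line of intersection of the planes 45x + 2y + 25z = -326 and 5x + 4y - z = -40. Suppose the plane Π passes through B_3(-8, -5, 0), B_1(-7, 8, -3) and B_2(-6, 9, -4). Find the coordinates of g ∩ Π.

Direction of g: (45, 2, 25) × (5, 4, -1) = (-102, 170, 170).
A point on g: solving the two plane equations with x = -12 gives (-12, 7, 8).
B_3B_1 = (1, 13, -3), B_3B_2 = (2, 14, -4); a normal to Π is B_3B_1 × B_3B_2 = (-10, -2, -12).
Using B_3: Π has equation -10x - 2y - 12z = 90.
Substitute r = (-12, 7, 8) + t(-102, 170, 170) into the plane: 10 + (-1360)t = 90, so t = -1/17.
Intersection: (-12, 7, 8) + (-1/17)·(-102, 170, 170) = (-6, -3, -2).

(-6, -3, -2)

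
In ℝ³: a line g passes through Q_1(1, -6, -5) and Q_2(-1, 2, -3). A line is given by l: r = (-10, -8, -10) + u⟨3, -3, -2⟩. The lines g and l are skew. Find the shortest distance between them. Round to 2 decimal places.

9.47

A direction vector for g is Q_2 − Q_1 = (-2, 8, 2).
Common perpendicular direction n = (-2, 8, 2) × (3, -3, -2) = (-10, 2, -18).
With w = (-10, -8, -10) − (1, -6, -5) = (-11, -2, -5), w · n = 196.
Distance = |w · n| / |n| = |196| / √428 ≈ 9.47.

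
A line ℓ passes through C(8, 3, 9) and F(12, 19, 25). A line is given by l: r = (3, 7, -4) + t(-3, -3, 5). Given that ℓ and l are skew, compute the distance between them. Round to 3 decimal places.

9.240

A direction vector for ℓ is F − C = (4, 16, 16).
Common perpendicular direction n = (4, 16, 16) × (-3, -3, 5) = (128, -68, 36).
With w = (3, 7, -4) − (8, 3, 9) = (-5, 4, -13), w · n = -1380.
Distance = |w · n| / |n| = |-1380| / √22304 ≈ 9.240.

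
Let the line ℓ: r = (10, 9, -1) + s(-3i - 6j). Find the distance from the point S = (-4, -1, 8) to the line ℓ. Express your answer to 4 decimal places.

Taking (10, 9, -1) on ℓ with direction v = (-3, -6, 0): w = S − (10, 9, -1) = (-14, -10, 9), and w × v = (54, -27, 54).
Distance = |w × v| / |v| = √6561 / √45 ≈ 12.0748.

12.0748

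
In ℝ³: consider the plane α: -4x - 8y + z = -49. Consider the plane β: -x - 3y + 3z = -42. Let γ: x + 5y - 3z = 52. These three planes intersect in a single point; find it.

(0, 5, -9)

Solving the 3×3 linear system -4x - 8y + z = -49, -x - 3y + 3z = -42, x + 5y - 3z = 52 (e.g. by elimination or Cramer's rule, determinant = 22) gives (0, 5, -9).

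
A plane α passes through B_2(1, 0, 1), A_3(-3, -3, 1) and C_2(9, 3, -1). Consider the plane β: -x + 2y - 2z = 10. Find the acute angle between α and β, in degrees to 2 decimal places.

B_2A_3 = (-4, -3, 0), B_2C_2 = (8, 3, -2); a normal to α is B_2A_3 × B_2C_2 = (6, -8, 12).
Using B_2: α has equation 6x - 8y + 12z = 18.
cos θ = |n₁·n₂| / (|n₁||n₂|) = |-46| / (√244 · √9).
θ = arccos(0.98162) ≈ 11.00°.

11.00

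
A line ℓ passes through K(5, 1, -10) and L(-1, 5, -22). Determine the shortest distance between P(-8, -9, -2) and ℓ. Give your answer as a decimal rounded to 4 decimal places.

17.7718

A direction vector for ℓ is L − K = (-6, 4, -12).
Taking (5, 1, -10) on ℓ with direction v = (-6, 4, -12): w = P − (5, 1, -10) = (-13, -10, 8), and w × v = (88, -204, -112).
Distance = |w × v| / |v| = √61904 / √196 ≈ 17.7718.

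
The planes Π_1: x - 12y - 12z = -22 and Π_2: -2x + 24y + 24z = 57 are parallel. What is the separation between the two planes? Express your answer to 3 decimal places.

0.382

Rescale Π_2 by 1/(-2): x - 12y - 12z = -57/2. Then distance = |-22 − (-57/2)| / √289 ≈ 0.382.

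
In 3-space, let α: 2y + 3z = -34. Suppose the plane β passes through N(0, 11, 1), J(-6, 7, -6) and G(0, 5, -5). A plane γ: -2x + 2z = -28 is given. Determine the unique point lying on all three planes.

(4, -2, -10)

NJ = (-6, -4, -7), NG = (0, -6, -6); a normal to β is NJ × NG = (-18, -36, 36).
Using N: β has equation -18x - 36y + 36z = -360.
Solving the 3×3 linear system 2y + 3z = -34, -18x - 36y + 36z = -360, -2x + 2z = -28 (e.g. by elimination or Cramer's rule, determinant = -288) gives (4, -2, -10).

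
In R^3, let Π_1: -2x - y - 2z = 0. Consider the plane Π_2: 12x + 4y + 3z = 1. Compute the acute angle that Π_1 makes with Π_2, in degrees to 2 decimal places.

29.33

cos θ = |n₁·n₂| / (|n₁||n₂|) = |-34| / (√9 · √169).
θ = arccos(0.87179) ≈ 29.33°.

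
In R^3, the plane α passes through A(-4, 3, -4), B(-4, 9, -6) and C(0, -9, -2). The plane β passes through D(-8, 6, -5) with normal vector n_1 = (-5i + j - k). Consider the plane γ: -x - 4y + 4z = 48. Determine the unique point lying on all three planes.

(-12, -6, 3)

AB = (0, 6, -2), AC = (4, -12, 2); a normal to α is AB × AC = (-12, -8, -24).
Using A: α has equation -12x - 8y - 24z = 120.
β: n_1·r = n_1·D gives -5x + y - z = 51.
Solving the 3×3 linear system -12x - 8y - 24z = 120, -5x + y - z = 51, -x - 4y + 4z = 48 (e.g. by elimination or Cramer's rule, determinant = -672) gives (-12, -6, 3).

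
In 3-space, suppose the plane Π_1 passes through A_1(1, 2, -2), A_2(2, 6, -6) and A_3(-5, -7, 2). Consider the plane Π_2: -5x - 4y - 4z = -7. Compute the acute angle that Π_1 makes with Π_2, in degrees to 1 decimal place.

80.5

A_1A_2 = (1, 4, -4), A_1A_3 = (-6, -9, 4); a normal to Π_1 is A_1A_2 × A_1A_3 = (-20, 20, 15).
Using A_1: Π_1 has equation -20x + 20y + 15z = -10.
cos θ = |n₁·n₂| / (|n₁||n₂|) = |-40| / (√1025 · √57).
θ = arccos(0.16549) ≈ 80.5°.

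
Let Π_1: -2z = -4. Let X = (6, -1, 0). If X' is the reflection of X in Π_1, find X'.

λ = (n·X − d)/|n|² = (0 − (-4))/4 = 1.
Reflection = X − 2λn = (6, -1, 0) − 2·(0, 0, -2) = (6, -1, 4).

(6, -1, 4)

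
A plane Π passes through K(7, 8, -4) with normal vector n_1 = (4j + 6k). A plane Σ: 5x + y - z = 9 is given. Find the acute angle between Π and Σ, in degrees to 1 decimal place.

86.9

Π: n_1·r = n_1·K gives 4y + 6z = 8.
cos θ = |n₁·n₂| / (|n₁||n₂|) = |-2| / (√52 · √27).
θ = arccos(0.05338) ≈ 86.9°.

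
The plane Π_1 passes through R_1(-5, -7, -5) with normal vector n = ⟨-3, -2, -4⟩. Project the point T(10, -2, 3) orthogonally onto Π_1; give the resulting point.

(1, -8, -9)

Π_1: n·r = n·R_1 gives -3x - 2y - 4z = 49.
Foot = T − λn with λ = (n·T − d)/|n|² = (-38 − 49)/29 = -3.
Foot = (10, -2, 3) − (-3)·(-3, -2, -4) = (1, -8, -9).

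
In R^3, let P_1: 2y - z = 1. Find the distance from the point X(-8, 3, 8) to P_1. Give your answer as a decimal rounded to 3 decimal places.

1.342

n·X − d = (0)·(-8) + (2)·(3) + (-1)·(8) − 1 = -3; |n| = √5.
Distance = |-3| / √5 = 3/√5 ≈ 1.342.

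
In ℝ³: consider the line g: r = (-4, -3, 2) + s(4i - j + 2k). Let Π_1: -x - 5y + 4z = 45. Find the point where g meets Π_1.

(4, -5, 6)

Substitute r = (-4, -3, 2) + t(4, -1, 2) into the plane: 27 + 9t = 45, so t = 2.
Intersection: (-4, -3, 2) + 2·(4, -1, 2) = (4, -5, 6).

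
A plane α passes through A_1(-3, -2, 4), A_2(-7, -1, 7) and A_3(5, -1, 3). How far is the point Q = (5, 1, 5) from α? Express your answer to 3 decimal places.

0.676

A_1A_2 = (-4, 1, 3), A_1A_3 = (8, 1, -1); a normal to α is A_1A_2 × A_1A_3 = (-4, 20, -12).
Using A_1: α has equation -4x + 20y - 12z = -76.
n·Q − d = (-4)·(5) + (20)·(1) + (-12)·(5) − (-76) = 16; |n| = √560.
Distance = |16| / √560 = 16/√560 ≈ 0.676.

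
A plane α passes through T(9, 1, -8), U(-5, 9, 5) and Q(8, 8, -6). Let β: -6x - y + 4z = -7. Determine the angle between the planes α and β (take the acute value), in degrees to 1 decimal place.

85.0

TU = (-14, 8, 13), TQ = (-1, 7, 2); a normal to α is TU × TQ = (-75, 15, -90).
Using T: α has equation -75x + 15y - 90z = 60.
cos θ = |n₁·n₂| / (|n₁||n₂|) = |75| / (√13950 · √53).
θ = arccos(0.08722) ≈ 85.0°.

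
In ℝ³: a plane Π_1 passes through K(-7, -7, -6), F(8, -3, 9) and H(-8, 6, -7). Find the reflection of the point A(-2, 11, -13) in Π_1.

(-14, 11, -1)

KF = (15, 4, 15), KH = (-1, 13, -1); a normal to Π_1 is KF × KH = (-199, 0, 199).
Using K: Π_1 has equation -199x + 199z = 199.
λ = (n·A − d)/|n|² = (-2189 − 199)/79202 = -6/199.
Reflection = A − 2λn = (-2, 11, -13) − (-12/199)·(-199, 0, 199) = (-14, 11, -1).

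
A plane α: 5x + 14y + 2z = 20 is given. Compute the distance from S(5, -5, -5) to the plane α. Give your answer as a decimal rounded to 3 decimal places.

5.000

n·S − d = (5)·(5) + (14)·(-5) + (2)·(-5) − 20 = -75; |n| = √225.
Distance = |-75| / √225 = 75/√225 ≈ 5.000.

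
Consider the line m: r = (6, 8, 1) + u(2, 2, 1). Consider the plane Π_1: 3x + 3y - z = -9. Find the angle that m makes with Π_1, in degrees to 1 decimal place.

57.3

sin θ = |n·v| / (|n||v|) = |11| / (√19 · √9) = 0.84119.
θ ≈ 57.3°.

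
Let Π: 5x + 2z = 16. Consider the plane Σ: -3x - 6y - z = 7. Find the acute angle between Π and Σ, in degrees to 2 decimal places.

cos θ = |n₁·n₂| / (|n₁||n₂|) = |-17| / (√29 · √46).
θ = arccos(0.46545) ≈ 62.26°.

62.26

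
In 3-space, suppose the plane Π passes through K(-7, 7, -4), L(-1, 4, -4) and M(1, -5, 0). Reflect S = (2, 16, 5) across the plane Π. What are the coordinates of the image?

KL = (6, -3, 0), KM = (8, -12, 4); a normal to Π is KL × KM = (-12, -24, -48).
Using K: Π has equation -12x - 24y - 48z = 108.
λ = (n·S − d)/|n|² = (-648 − 108)/3024 = -1/4.
Reflection = S − 2λn = (2, 16, 5) − (-1/2)·(-12, -24, -48) = (-4, 4, -19).

(-4, 4, -19)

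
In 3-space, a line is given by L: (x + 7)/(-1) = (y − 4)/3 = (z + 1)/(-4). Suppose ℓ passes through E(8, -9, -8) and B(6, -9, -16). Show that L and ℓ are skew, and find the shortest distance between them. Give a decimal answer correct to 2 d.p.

L has direction (-1, 3, -4) through (-7, 4, -1).
A direction vector for ℓ is B − E = (-2, 0, -8).
Common perpendicular direction n = (-1, 3, -4) × (-2, 0, -8) = (-24, 0, 6).
With w = (8, -9, -8) − (-7, 4, -1) = (15, -13, -7), w · n = -402.
Since n ≠ 0 the lines are not parallel, and w · n = -402 ≠ 0 so they do not intersect; hence they are skew.
Distance = |w · n| / |n| = |-402| / √612 ≈ 16.25.

16.25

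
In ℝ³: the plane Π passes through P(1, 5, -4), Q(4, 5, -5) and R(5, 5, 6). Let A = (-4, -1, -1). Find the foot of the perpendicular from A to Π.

(-4, 5, -1)

PQ = (3, 0, -1), PR = (4, 0, 10); a normal to Π is PQ × PR = (0, -34, 0).
Using P: Π has equation -34y = -170.
Foot = A − λn with λ = (n·A − d)/|n|² = (34 − (-170))/1156 = 3/17.
Foot = (-4, -1, -1) − (3/17)·(0, -34, 0) = (-4, 5, -1).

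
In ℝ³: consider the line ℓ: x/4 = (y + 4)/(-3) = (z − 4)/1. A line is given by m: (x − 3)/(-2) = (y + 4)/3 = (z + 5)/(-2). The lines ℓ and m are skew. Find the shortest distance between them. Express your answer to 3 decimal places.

ℓ has direction (4, -3, 1) through (0, -4, 4).
m has direction (-2, 3, -2) through (3, -4, -5).
Common perpendicular direction n = (4, -3, 1) × (-2, 3, -2) = (3, 6, 6).
With w = (3, -4, -5) − (0, -4, 4) = (3, 0, -9), w · n = -45.
Distance = |w · n| / |n| = |-45| / √81 ≈ 5.000.

5.000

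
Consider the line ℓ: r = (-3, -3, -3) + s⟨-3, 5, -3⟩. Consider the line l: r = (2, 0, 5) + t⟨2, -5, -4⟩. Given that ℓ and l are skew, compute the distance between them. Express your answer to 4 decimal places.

4.7639

Common perpendicular direction n = (-3, 5, -3) × (2, -5, -4) = (-35, -18, 5).
With w = (2, 0, 5) − (-3, -3, -3) = (5, 3, 8), w · n = -189.
Distance = |w · n| / |n| = |-189| / √1574 ≈ 4.7639.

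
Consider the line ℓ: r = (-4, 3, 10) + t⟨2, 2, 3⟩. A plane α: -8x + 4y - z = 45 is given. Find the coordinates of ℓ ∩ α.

Substitute r = (-4, 3, 10) + t(2, 2, 3) into the plane: 34 + (-11)t = 45, so t = -1.
Intersection: (-4, 3, 10) + (-1)·(2, 2, 3) = (-6, 1, 7).

(-6, 1, 7)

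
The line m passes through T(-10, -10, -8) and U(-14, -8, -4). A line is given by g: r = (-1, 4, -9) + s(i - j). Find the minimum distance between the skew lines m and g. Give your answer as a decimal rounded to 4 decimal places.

A direction vector for m is U − T = (-4, 2, 4).
Common perpendicular direction n = (-4, 2, 4) × (1, -1, 0) = (4, 4, 2).
With w = (-1, 4, -9) − (-10, -10, -8) = (9, 14, -1), w · n = 90.
Distance = |w · n| / |n| = |90| / √36 ≈ 15.0000.

15.0000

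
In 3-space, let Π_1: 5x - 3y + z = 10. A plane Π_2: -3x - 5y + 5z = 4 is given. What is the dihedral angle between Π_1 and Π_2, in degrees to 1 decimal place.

cos θ = |n₁·n₂| / (|n₁||n₂|) = |5| / (√35 · √59).
θ = arccos(0.11003) ≈ 83.7°.

83.7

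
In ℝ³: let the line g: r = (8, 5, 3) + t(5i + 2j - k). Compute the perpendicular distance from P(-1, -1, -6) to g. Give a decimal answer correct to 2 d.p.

11.01

Taking (8, 5, 3) on g with direction v = (5, 2, -1): w = P − (8, 5, 3) = (-9, -6, -9), and w × v = (24, -54, 12).
Distance = |w × v| / |v| = √3636 / √30 ≈ 11.01.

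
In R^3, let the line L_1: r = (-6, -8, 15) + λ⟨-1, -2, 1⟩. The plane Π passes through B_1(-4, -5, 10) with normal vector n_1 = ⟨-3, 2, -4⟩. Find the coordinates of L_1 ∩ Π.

Π: n_1·r = n_1·B_1 gives -3x + 2y - 4z = -38.
Substitute r = (-6, -8, 15) + t(-1, -2, 1) into the plane: -58 + (-5)t = -38, so t = -4.
Intersection: (-6, -8, 15) + (-4)·(-1, -2, 1) = (-2, 0, 11).

(-2, 0, 11)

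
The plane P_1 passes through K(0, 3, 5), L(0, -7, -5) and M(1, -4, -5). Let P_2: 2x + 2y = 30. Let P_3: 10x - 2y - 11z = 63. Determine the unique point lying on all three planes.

KL = (0, -10, -10), KM = (1, -7, -10); a normal to P_1 is KL × KM = (30, -10, 10).
Using K: P_1 has equation 30x - 10y + 10z = 20.
Solving the 3×3 linear system 30x - 10y + 10z = 20, 2x + 2y = 30, 10x - 2y - 11z = 63 (e.g. by elimination or Cramer's rule, determinant = -1120) gives (5, 10, -3).

(5, 10, -3)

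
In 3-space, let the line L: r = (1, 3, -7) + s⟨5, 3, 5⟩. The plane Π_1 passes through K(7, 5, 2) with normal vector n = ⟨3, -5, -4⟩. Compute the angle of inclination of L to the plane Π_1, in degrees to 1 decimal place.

21.6

Π_1: n·r = n·K gives 3x - 5y - 4z = -12.
sin θ = |n·v| / (|n||v|) = |-20| / (√50 · √59) = 0.36823.
θ ≈ 21.6°.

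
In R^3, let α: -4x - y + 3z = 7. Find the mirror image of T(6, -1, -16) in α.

(-18, -7, 2)

λ = (n·T − d)/|n|² = (-71 − 7)/26 = -3.
Reflection = T − 2λn = (6, -1, -16) − (-6)·(-4, -1, 3) = (-18, -7, 2).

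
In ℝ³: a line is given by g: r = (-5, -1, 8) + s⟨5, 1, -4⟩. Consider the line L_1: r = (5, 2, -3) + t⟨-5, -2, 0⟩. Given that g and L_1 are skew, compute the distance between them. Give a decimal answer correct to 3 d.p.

1.583

Common perpendicular direction n = (5, 1, -4) × (-5, -2, 0) = (-8, 20, -5).
With w = (5, 2, -3) − (-5, -1, 8) = (10, 3, -11), w · n = 35.
Distance = |w · n| / |n| = |35| / √489 ≈ 1.583.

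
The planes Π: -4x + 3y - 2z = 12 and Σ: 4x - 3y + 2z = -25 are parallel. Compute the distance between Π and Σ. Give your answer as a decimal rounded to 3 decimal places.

Rescale Σ by 1/(-1): -4x + 3y - 2z = 25. Then distance = |12 − 25| / √29 ≈ 2.414.

2.414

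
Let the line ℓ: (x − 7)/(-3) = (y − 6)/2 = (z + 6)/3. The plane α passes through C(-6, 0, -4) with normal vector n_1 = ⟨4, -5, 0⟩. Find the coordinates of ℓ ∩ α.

(4, 8, -3)

ℓ has direction (-3, 2, 3) through (7, 6, -6).
α: n_1·r = n_1·C gives 4x - 5y = -24.
Substitute r = (7, 6, -6) + t(-3, 2, 3) into the plane: -2 + (-22)t = -24, so t = 1.
Intersection: (7, 6, -6) + 1·(-3, 2, 3) = (4, 8, -3).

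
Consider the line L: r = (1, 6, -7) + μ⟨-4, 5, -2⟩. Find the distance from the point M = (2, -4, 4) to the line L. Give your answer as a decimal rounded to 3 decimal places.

9.677

Taking (1, 6, -7) on L with direction v = (-4, 5, -2): w = M − (1, 6, -7) = (1, -10, 11), and w × v = (-35, -42, -35).
Distance = |w × v| / |v| = √4214 / √45 ≈ 9.677.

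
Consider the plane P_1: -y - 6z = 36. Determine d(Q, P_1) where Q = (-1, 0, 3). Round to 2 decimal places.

8.88

n·Q − d = (0)·(-1) + (-1)·(0) + (-6)·(3) − 36 = -54; |n| = √37.
Distance = |-54| / √37 = 54/√37 ≈ 8.88.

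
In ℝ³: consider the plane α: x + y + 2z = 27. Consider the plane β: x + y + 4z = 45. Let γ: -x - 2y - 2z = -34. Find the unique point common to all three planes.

(2, 7, 9)

Solving the 3×3 linear system x + y + 2z = 27, x + y + 4z = 45, -x - 2y - 2z = -34 (e.g. by elimination or Cramer's rule, determinant = 2) gives (2, 7, 9).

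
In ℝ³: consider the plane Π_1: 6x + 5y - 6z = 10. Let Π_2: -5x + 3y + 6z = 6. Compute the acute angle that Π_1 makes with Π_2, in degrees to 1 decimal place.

51.8

cos θ = |n₁·n₂| / (|n₁||n₂|) = |-51| / (√97 · √70).
θ = arccos(0.61892) ≈ 51.8°.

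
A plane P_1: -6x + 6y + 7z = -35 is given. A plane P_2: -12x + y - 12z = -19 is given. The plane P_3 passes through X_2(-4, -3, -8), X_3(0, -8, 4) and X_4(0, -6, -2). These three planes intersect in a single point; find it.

X_2X_3 = (4, -5, 12), X_2X_4 = (4, -3, 6); a normal to P_3 is X_2X_3 × X_2X_4 = (6, 24, 8).
Using X_2: P_3 has equation 6x + 24y + 8z = -160.
Solving the 3×3 linear system -6x + 6y + 7z = -35, -12x + y - 12z = -19, 6x + 24y + 8z = -160 (e.g. by elimination or Cramer's rule, determinant = -3690) gives (0, -7, 1).

(0, -7, 1)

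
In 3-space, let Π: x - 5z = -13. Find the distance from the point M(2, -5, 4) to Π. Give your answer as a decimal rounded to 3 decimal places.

n·M − d = (1)·(2) + (0)·(-5) + (-5)·(4) − (-13) = -5; |n| = √26.
Distance = |-5| / √26 = 5/√26 ≈ 0.981.

0.981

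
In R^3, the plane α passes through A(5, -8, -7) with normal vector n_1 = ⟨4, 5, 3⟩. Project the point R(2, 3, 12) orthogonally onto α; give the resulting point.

(-6, -7, 6)

α: n_1·r = n_1·A gives 4x + 5y + 3z = -41.
Foot = R − λn with λ = (n·R − d)/|n|² = (59 − (-41))/50 = 2.
Foot = (2, 3, 12) − 2·(4, 5, 3) = (-6, -7, 6).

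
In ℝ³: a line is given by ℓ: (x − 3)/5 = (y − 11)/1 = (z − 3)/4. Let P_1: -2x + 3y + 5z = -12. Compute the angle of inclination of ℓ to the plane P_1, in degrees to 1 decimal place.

19.0

ℓ has direction (5, 1, 4) through (3, 11, 3).
sin θ = |n·v| / (|n||v|) = |13| / (√38 · √42) = 0.32541.
θ ≈ 19.0°.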